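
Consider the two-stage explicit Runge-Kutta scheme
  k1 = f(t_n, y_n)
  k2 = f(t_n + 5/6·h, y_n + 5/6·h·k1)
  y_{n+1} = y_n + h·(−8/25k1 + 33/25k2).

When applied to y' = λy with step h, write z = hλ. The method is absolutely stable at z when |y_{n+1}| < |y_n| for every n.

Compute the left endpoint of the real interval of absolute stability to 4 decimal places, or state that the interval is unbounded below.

left endpoint -0.9091.

Set f=λy, z=hλ:
  k1=λy_n ⇒ h·k1=z·y_n;  k2=λ(1+5/6z)y_n ⇒ h·k2=z(1+5/6z)y_n
  y_{n+1}/y_n = 1 − 8/25z + 33/25z(1+5/6z) = 1 + z + 11/10z²
  Hence R(z) = 1 + z + 11/10z².

Need |R(x)|<1, x<0.
x=-0.58: |R|=0.7900
R=1: x+11/10x²=0 ⇒ x=−10/11=-0.9091; min R=1−1/(4·11/10)=0.7727>−1
Confirm numerically:
  x=-0.662: |R|=0.82007 <1
  x=-0.655: |R|=0.81693 <1
  x=-0.543: |R|=0.78133 <1
  x=-1.491: |R|=1.95439 >1
  x=-1.473: |R|=1.91370 >1
  x=-1.175: |R|=1.34369 >1
Interval (-0.9091, 0).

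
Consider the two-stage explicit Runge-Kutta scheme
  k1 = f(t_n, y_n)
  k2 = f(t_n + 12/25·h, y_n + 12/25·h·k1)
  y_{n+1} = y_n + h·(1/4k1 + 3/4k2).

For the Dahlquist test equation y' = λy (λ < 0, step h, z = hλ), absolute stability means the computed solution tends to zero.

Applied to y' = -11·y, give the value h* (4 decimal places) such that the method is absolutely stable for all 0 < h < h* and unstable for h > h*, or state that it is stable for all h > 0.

(-2.7778,0); λ=-11 ⇒ h* = (25/9)/11 = 0.2525.

On y'=λy, z=hλ:
  k1=λy_n ⇒ h·k1=z·y_n;  k2=λ(1+12/25z)y_n ⇒ h·k2=z(1+12/25z)y_n
  y_{n+1}/y_n = 1 + 1/4z + 3/4z(1+12/25z) = 1 + z + 9/25z²
  so R(z) = 1 + z + 9/25z².

Find x<0 with |R(x)|<1.
x=-1.67: |R|=0.3340
R=1: x+9/25x²=0 ⇒ x=−25/9=-2.7778; min R=1−1/(4·9/25)=0.3056>−1
Confirm numerically:
  x=-2.069: |R|=0.47207 <1
  x=-1.696: |R|=0.33951 <1
  x=-1.587: |R|=0.31968 <1
  x=-1.568: |R|=0.31710 <1
  x=-3.215: |R|=1.50604 >1
  x=-2.935: |R|=1.16612 >1
  x=-2.843: |R|=1.06675 >1
Interval (-2.7778, 0).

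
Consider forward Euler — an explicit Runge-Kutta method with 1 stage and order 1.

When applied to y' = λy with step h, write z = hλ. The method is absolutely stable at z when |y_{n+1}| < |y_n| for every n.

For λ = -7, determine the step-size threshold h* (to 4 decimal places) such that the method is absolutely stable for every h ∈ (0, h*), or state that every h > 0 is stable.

(-2.0000,0); λ=-7 ⇒ h* = 0.2857.

Set f=λy, z=hλ:
  order 1, 1-stage ⇒ R(z)=1+z
  (e.g. R(-0.91)=0.09000, |R|=0.09000)

Solve |R(x)|<1 on ℝ⁻.
x=-0.91: |R|=0.0900
|R(-2.07)|=1.0700 |R(-1.53)|=0.5300 |R(-1.13)|=0.1300
Bisect:
  x_lo=-2.8432 |R|=1.8432  x_hi=-0.2930 |R|=0.7070
  mid=-1.56807 |R|=0.56807 →hi
  mid=-2.20562 |R|=1.20562 →lo
  mid=-1.88685 |R|=0.88685 →hi
  mid=-2.04624 |R|=1.04624 →lo
  mid=-1.96654 |R|=0.96654 →hi
  mid=-2.00639 |R|=1.00639 →lo
  mid=-1.98646 |R|=0.98646 →hi
  mid=-1.99643 |R|=0.99643 →hi
  ...
  [-2.00001,-1.99985] ⇒ x*=-2.0000
Stable set (-2.0000, 0).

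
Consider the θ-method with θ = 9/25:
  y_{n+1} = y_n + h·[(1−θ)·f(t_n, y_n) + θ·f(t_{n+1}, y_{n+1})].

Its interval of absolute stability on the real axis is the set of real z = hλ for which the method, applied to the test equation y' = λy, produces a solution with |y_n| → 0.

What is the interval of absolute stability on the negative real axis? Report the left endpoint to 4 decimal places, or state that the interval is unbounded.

With y'=λy (z=hλ):
  y_{n+1} = y_n + z·[16/25·y_n + 9/25·y_{n+1}] ⇒ (1 − 9/25z)y_{n+1} = (1 + 16/25z)y_n
  R(z) = (1 + 16/25z)/(1 − 9/25z).

Need |R(x)|<1, x<0.
x=-0.34: |R|=0.6971
R=−1: 1+16/25x = −1+9/25x ⇒ -7/25x=2 ⇒ x=2/(-7/25)=-7.1429
Confirm numerically:
  x=-7.107: |R|=0.99718 <1
  x=-4.494: |R|=0.71668 <1
  x=-3.612: |R|=0.57022 <1
  x=-7.498: |R|=1.02688 >1
  x=-7.289: |R|=1.01129 >1
So |R|<1 on (-7.1429, 0).

(-7.1429, 0).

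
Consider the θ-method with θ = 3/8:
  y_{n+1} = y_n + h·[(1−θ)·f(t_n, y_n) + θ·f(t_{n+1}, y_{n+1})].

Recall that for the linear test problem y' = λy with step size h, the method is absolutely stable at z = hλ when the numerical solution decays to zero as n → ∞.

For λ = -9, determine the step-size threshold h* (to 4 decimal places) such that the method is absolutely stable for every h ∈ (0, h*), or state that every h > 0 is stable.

(-8.0000,0); λ=-9 ⇒ h* = (8)/9 = 0.8889.

With y'=λy (z=hλ):
  y_{n+1} = y_n + z·[5/8·y_n + 3/8·y_{n+1}] ⇒ (1 − 3/8z)y_{n+1} = (1 + 5/8z)y_n
  so R(z) = (1 + 5/8z)/(1 − 3/8z).

Find x<0 with |R(x)|<1.
x=-0.97: |R|=0.2887
R=−1: 1+5/8x = −1+3/8x ⇒ -1/4x=2 ⇒ x=2/(-1/4)=-8.0000
Confirm numerically:
  x=-6.915: |R|=0.92451 <1
  x=-5.774: |R|=0.82418 <1
  x=-5.666: |R|=0.81327 <1
  x=-8.332: |R|=1.02012 >1
  x=-8.273: |R|=1.01664 >1
Stable set (-8.0000, 0).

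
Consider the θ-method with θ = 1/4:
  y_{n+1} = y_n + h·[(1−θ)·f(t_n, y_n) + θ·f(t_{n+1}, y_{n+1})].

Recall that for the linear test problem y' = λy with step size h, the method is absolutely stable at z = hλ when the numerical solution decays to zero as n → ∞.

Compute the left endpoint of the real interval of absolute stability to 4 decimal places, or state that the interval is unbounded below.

Set f=λy, z=hλ:
  y_{n+1} = y_n + z·[3/4·y_n + 1/4·y_{n+1}] ⇒ (1 − 1/4z)y_{n+1} = (1 + 3/4z)y_n
  so R(z) = (1 + 3/4z)/(1 − 1/4z).

Solve |R(x)|<1 on ℝ⁻.
x=-0.64: |R|=0.4483
R=−1: 1+3/4x = −1+1/4x ⇒ -1/2x=2 ⇒ x=2/(-1/2)=-4.0000
Confirm numerically:
  x=-2.902: |R|=0.68183 <1
  x=-2.797: |R|=0.64602 <1
  x=-2.484: |R|=0.53239 <1
  x=-4.379: |R|=1.09046 >1
  x=-4.274: |R|=1.06623 >1
  x=-4.131: |R|=1.03222 >1
Stable set (-4.0000, 0).

left endpoint -4.0000.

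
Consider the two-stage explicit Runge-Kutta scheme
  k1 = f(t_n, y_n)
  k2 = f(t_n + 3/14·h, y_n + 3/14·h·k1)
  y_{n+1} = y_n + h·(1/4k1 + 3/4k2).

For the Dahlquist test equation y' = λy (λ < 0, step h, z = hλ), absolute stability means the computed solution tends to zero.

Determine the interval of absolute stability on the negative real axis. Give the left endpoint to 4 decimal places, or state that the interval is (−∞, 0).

With y'=λy (z=hλ):
  k1=λy_n ⇒ h·k1=z·y_n;  k2=λ(1+3/14z)y_n ⇒ h·k2=z(1+3/14z)y_n
  y_{n+1}/y_n = 1 + 1/4z + 3/4z(1+3/14z) = 1 + z + 9/56z²
  so R(z) = 1 + z + 9/56z².

Boundary: |R(x)|=1, x<0.
x=-1.46: |R|=0.1174
R=1: x+9/56x²=0 ⇒ x=−56/9=-6.2222; min R=1−1/(4·9/56)=-0.5556>−1
Confirm numerically:
  x=-5.921: |R|=0.71336 <1
  x=-4.147: |R|=0.38310 <1
  x=-3.103: |R|=0.55554 <1
  x=-6.629: |R|=1.43337 >1
  x=-6.621: |R|=1.42434 >1
  x=-6.533: |R|=1.32630 >1
Stable set (-6.2222, 0).

z∈(-6.2222,0).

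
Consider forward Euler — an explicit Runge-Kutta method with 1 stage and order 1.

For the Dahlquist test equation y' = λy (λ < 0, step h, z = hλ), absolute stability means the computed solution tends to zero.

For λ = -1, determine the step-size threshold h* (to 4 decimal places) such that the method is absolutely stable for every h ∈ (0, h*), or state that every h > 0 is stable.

(-2.0000,0); λ=-1 ⇒ h* = 2.0000.

Set f=λy, z=hλ:
  order 1, 1-stage ⇒ R(z)=1+z
  (e.g. R(-0.88)=0.12000, |R|=0.12000)

Solve |R(x)|<1 on ℝ⁻.
x=-0.88: |R|=0.1200
|R(-1.97)|=0.9700 |R(-1.61)|=0.6100 |R(-1.17)|=0.1700
Bisect:
  x_lo=-2.3212 |R|=1.3212  x_hi=-0.2847 |R|=0.7153
  mid=-1.30296 |R|=0.30296 →hi
  mid=-1.81210 |R|=0.81210 →hi
  mid=-2.06667 |R|=1.06667 →lo
  mid=-1.93939 |R|=0.93939 →hi
  mid=-2.00303 |R|=1.00303 →lo
  mid=-1.97121 |R|=0.97121 →hi
  mid=-1.98712 |R|=0.98712 →hi
  ...
  [-2.00004,-1.99992] ⇒ x*=-2.0000
Interval (-2.0000, 0).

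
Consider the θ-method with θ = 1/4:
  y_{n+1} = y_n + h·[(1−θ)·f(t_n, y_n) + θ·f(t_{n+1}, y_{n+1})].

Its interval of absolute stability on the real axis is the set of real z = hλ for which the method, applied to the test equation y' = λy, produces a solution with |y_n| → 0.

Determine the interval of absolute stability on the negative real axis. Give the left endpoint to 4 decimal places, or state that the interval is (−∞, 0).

(-4.0000, 0).

On y'=λy, z=hλ:
  y_{n+1} = y_n + z·[3/4·y_n + 1/4·y_{n+1}] ⇒ (1 − 1/4z)y_{n+1} = (1 + 3/4z)y_n
  so R(z) = (1 + 3/4z)/(1 − 1/4z).

Find x<0 with |R(x)|<1.
x=-1.65: |R|=0.1681
R=−1: 1+3/4x = −1+1/4x ⇒ -1/2x=2 ⇒ x=2/(-1/2)=-4.0000
Confirm numerically:
  x=-3.149: |R|=0.76192 <1
  x=-2.792: |R|=0.64429 <1
  x=-2.481: |R|=0.53125 <1
  x=-1.849: |R|=0.26449 <1
  x=-4.338: |R|=1.08107 >1
  x=-4.231: |R|=1.05613 >1
  x=-4.082: |R|=1.02029 >1
Interval (-4.0000, 0).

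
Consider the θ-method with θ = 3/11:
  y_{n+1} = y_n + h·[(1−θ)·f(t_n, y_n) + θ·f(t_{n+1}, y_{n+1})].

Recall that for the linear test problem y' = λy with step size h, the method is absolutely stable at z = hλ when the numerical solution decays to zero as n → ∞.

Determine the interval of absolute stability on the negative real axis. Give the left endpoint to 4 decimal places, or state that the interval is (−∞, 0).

On y'=λy, z=hλ:
  y_{n+1} = y_n + z·[8/11·y_n + 3/11·y_{n+1}] ⇒ (1 − 3/11z)y_{n+1} = (1 + 8/11z)y_n
  ⇒ R(z) = (1 + 8/11z)/(1 − 3/11z).

Boundary: |R(x)|=1, x<0.
x=-1.24: |R|=0.0734
R=−1: 1+8/11x = −1+3/11x ⇒ -5/11x=2 ⇒ x=2/(-5/11)=-4.4000
Confirm numerically:
  x=-3.289: |R|=0.73379 <1
  x=-2.914: |R|=0.62365 <1
  x=-2.386: |R|=0.44542 <1
  x=-1.944: |R|=0.27044 <1
  x=-4.851: |R|=1.08825 >1
  x=-4.734: |R|=1.06626 >1
  x=-4.616: |R|=1.04346 >1
Stable set (-4.4000, 0).

z∈(-4.4000,0).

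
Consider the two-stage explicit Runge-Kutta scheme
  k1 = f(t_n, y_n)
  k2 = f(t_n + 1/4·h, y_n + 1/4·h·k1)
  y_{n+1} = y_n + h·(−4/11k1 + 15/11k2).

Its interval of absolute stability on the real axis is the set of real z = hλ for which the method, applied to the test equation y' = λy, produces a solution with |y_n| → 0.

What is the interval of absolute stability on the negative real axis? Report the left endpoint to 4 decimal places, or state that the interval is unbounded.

z∈(-2.9333,0).

Test eqn y'=λy, z=hλ:
  k1=λy_n ⇒ h·k1=z·y_n;  k2=λ(1+1/4z)y_n ⇒ h·k2=z(1+1/4z)y_n
  y_{n+1}/y_n = 1 − 4/11z + 15/11z(1+1/4z) = 1 + z + 15/44z²
  so R(z) = 1 + z + 15/44z².

Find x<0 with |R(x)|<1.
x=-1.45: |R|=0.2668
R=1: x+15/44x²=0 ⇒ x=−44/15=-2.9333; min R=1−1/(4·15/44)=0.2667>−1
Confirm numerically:
  x=-1.459: |R|=0.26669 <1
  x=-1.446: |R|=0.26681 <1
  x=-1.244: |R|=0.28357 <1
  x=-3.234: |R|=1.33148 >1
  x=-3.122: |R|=1.20080 >1
  x=-3.109: |R|=1.18619 >1
Interval (-2.9333, 0).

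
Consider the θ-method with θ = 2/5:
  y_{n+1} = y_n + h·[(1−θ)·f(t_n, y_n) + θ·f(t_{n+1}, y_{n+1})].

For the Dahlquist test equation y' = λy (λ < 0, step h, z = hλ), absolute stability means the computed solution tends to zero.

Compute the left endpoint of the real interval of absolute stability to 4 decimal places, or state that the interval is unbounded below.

z* = -10.0000.

With y'=λy (z=hλ):
  y_{n+1} = y_n + z·[3/5·y_n + 2/5·y_{n+1}] ⇒ (1 − 2/5z)y_{n+1} = (1 + 3/5z)y_n
  so R(z) = (1 + 3/5z)/(1 − 2/5z).

Boundary: |R(x)|=1, x<0.
x=-0.89: |R|=0.3437
R=−1: 1+3/5x = −1+2/5x ⇒ -1/5x=2 ⇒ x=2/(-1/5)=-10.0000
Confirm numerically:
  x=-7.777: |R|=0.89185 <1
  x=-6.909: |R|=0.83574 <1
  x=-6.154: |R|=0.77779 <1
  x=-4.961: |R|=0.66231 <1
  x=-10.454: |R|=1.01752 >1
  x=-10.161: |R|=1.00636 >1
So |R|<1 on (-10.0000, 0).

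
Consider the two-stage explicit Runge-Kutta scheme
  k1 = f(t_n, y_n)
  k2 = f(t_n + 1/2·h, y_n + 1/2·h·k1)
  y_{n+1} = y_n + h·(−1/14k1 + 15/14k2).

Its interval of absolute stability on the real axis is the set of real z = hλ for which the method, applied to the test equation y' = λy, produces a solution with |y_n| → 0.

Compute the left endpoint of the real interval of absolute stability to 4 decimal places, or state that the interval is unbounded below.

With y'=λy (z=hλ):
  k1=λy_n ⇒ h·k1=z·y_n;  k2=λ(1+1/2z)y_n ⇒ h·k2=z(1+1/2z)y_n
  y_{n+1}/y_n = 1 − 1/14z + 15/14z(1+1/2z) = 1 + z + 15/28z²
  ⇒ R(z) = 1 + z + 15/28z².

Boundary: |R(x)|=1, x<0.
x=-0.75: |R|=0.5513
R=1: x+15/28x²=0 ⇒ x=−28/15=-1.8667; min R=1−1/(4·15/28)=0.5333>−1
Confirm numerically:
  x=-1.514: |R|=0.71396 <1
  x=-1.294: |R|=0.60302 <1
  x=-0.931: |R|=0.53334 <1
  x=-2.458: |R|=1.77866 >1
  x=-2.248: |R|=1.45923 >1
  x=-2.154: |R|=1.33156 >1
So |R|<1 on (-1.8667, 0).

z* = -1.8667.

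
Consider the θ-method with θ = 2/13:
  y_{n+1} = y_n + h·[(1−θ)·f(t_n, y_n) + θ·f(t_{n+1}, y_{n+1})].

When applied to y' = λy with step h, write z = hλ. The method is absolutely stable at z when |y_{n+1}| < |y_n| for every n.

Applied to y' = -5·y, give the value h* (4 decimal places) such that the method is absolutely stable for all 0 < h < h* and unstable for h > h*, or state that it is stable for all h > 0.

Set f=λy, z=hλ:
  y_{n+1} = y_n + z·[11/13·y_n + 2/13·y_{n+1}] ⇒ (1 − 2/13z)y_{n+1} = (1 + 11/13z)y_n
  so R(z) = (1 + 11/13z)/(1 − 2/13z).

Find x<0 with |R(x)|<1.
x=-1.19: |R|=0.0059
R=−1: 1+11/13x = −1+2/13x ⇒ -9/13x=2 ⇒ x=2/(-9/13)=-2.8889
Confirm numerically:
  x=-1.978: |R|=0.51651 <1
  x=-1.636: |R|=0.30703 <1
  x=-1.494: |R|=0.21479 <1
  x=-3.360: |R|=1.21501 >1
  x=-3.214: |R|=1.15061 >1
  x=-3.163: |R|=1.12765 >1
Stable set (-2.8889, 0).

(-2.8889,0); λ=-5 ⇒ h* = (26/9)/5 = 0.5778.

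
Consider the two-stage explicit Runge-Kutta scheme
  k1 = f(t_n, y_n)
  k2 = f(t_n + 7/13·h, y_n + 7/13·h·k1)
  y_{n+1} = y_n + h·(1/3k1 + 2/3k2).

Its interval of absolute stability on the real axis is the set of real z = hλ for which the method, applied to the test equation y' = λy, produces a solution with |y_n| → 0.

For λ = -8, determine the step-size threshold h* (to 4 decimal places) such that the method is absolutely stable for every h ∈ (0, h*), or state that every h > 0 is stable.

Set f=λy, z=hλ:
  k1=λy_n ⇒ h·k1=z·y_n;  k2=λ(1+7/13z)y_n ⇒ h·k2=z(1+7/13z)y_n
  y_{n+1}/y_n = 1 + 1/3z + 2/3z(1+7/13z) = 1 + z + 14/39z²
  R(z) = 1 + z + 14/39z².

Solve |R(x)|<1 on ℝ⁻.
x=-0.58: |R|=0.5408
R=1: x+14/39x²=0 ⇒ x=−39/14=-2.7857; min R=1−1/(4·14/39)=0.3036>−1
Confirm numerically:
  x=-2.404: |R|=0.67059 <1
  x=-1.907: |R|=0.39846 <1
  x=-1.720: |R|=0.34199 <1
  x=-3.216: |R|=1.49675 >1
  x=-2.988: |R|=1.21697 >1
Interval (-2.7857, 0).

(-2.7857,0); λ=-8 ⇒ h* = (39/14)/8 = 0.3482.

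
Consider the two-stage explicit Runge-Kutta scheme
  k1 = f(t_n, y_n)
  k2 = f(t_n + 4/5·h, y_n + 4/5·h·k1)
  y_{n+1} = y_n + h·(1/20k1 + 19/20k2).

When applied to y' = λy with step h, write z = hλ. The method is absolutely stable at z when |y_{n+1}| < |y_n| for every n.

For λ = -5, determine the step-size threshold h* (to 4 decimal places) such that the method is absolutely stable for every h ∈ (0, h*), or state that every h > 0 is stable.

(-1.3158,0); λ=-5 ⇒ h* = (25/19)/5 = 0.2632.

Test eqn y'=λy, z=hλ:
  k1=λy_n ⇒ h·k1=z·y_n;  k2=λ(1+4/5z)y_n ⇒ h·k2=z(1+4/5z)y_n
  y_{n+1}/y_n = 1 + 1/20z + 19/20z(1+4/5z) = 1 + z + 19/25z²
  Hence R(z) = 1 + z + 19/25z².

Need |R(x)|<1, x<0.
x=-1.72: |R|=1.5284
R=1: x+19/25x²=0 ⇒ x=−25/19=-1.3158; min R=1−1/(4·19/25)=0.6711>−1
Confirm numerically:
  x=-1.142: |R|=0.84916 <1
  x=-1.127: |R|=0.83830 <1
  x=-0.930: |R|=0.72732 <1
  x=-0.783: |R|=0.68295 <1
  x=-1.628: |R|=1.38629 >1
  x=-1.533: |R|=1.25307 >1
Interval (-1.3158, 0).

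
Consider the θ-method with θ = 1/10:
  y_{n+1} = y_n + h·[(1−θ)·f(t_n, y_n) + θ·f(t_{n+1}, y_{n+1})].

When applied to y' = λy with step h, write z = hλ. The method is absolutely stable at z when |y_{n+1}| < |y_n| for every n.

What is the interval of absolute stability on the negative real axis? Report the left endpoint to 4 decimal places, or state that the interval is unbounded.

z∈(-2.5000,0).

Test eqn y'=λy, z=hλ:
  y_{n+1} = y_n + z·[9/10·y_n + 1/10·y_{n+1}] ⇒ (1 − 1/10z)y_{n+1} = (1 + 9/10z)y_n
  Hence R(z) = (1 + 9/10z)/(1 − 1/10z).

Boundary: |R(x)|=1, x<0.
x=-1.48: |R|=0.2892
R=−1: 1+9/10x = −1+1/10x ⇒ -4/5x=2 ⇒ x=2/(-4/5)=-2.5000
Confirm numerically:
  x=-2.349: |R|=0.90218 <1
  x=-1.991: |R|=0.66041 <1
  x=-1.229: |R|=0.09449 <1
  x=-2.946: |R|=1.27561 >1
  x=-2.644: |R|=1.09111 >1
So |R|<1 on (-2.5000, 0).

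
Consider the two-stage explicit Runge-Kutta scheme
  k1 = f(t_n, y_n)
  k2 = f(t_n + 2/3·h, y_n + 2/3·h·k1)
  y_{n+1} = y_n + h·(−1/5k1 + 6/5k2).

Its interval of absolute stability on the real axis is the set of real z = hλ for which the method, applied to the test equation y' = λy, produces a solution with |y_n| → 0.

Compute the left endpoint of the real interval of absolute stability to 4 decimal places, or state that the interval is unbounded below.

With y'=λy (z=hλ):
  k1=λy_n ⇒ h·k1=z·y_n;  k2=λ(1+2/3z)y_n ⇒ h·k2=z(1+2/3z)y_n
  y_{n+1}/y_n = 1 − 1/5z + 6/5z(1+2/3z) = 1 + z + 4/5z²
  R(z) = 1 + z + 4/5z².

Find x<0 with |R(x)|<1.
x=-1.52: |R|=1.3283
R=1: x+4/5x²=0 ⇒ x=−5/4=-1.2500; min R=1−1/(4·4/5)=0.6875>−1
Confirm numerically:
  x=-1.211: |R|=0.96222 <1
  x=-1.197: |R|=0.94925 <1
  x=-0.902: |R|=0.74888 <1
  x=-0.575: |R|=0.68950 <1
  x=-1.325: |R|=1.07950 >1
  x=-1.305: |R|=1.05742 >1
Interval (-1.2500, 0).

z* = -1.2500.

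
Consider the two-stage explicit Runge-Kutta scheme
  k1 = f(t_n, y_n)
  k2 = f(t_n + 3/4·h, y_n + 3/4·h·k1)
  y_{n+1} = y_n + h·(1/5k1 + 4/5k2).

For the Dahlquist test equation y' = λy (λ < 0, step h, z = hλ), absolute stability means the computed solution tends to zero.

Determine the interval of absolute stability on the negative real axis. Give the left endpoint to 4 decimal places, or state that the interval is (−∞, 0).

With y'=λy (z=hλ):
  k1=λy_n ⇒ h·k1=z·y_n;  k2=λ(1+3/4z)y_n ⇒ h·k2=z(1+3/4z)y_n
  y_{n+1}/y_n = 1 + 1/5z + 4/5z(1+3/4z) = 1 + z + 3/5z²
  Hence R(z) = 1 + z + 3/5z².

Boundary: |R(x)|=1, x<0.
x=-0.37: |R|=0.7121
R=1: x+3/5x²=0 ⇒ x=−5/3=-1.6667; min R=1−1/(4·3/5)=0.5833>−1
Confirm numerically:
  x=-1.636: |R|=0.96990 <1
  x=-1.171: |R|=0.65174 <1
  x=-1.133: |R|=0.63721 <1
  x=-2.025: |R|=1.43537 >1
  x=-1.840: |R|=1.19136 >1
Interval (-1.6667, 0).

z∈(-1.6667,0).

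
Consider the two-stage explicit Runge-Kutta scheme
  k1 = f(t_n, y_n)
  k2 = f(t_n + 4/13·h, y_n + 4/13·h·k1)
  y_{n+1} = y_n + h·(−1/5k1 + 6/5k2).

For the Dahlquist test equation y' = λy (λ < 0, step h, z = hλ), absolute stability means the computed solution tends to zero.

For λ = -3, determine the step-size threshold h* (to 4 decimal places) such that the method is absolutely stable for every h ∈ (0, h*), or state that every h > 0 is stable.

(-2.7083,0); λ=-3 ⇒ h* = (65/24)/3 = 0.9028.

Test eqn y'=λy, z=hλ:
  k1=λy_n ⇒ h·k1=z·y_n;  k2=λ(1+4/13z)y_n ⇒ h·k2=z(1+4/13z)y_n
  y_{n+1}/y_n = 1 − 1/5z + 6/5z(1+4/13z) = 1 + z + 24/65z²
  R(z) = 1 + z + 24/65z².

Solve |R(x)|<1 on ℝ⁻.
x=-0.69: |R|=0.4858
R=1: x+24/65x²=0 ⇒ x=−65/24=-2.7083; min R=1−1/(4·24/65)=0.3229>−1
Confirm numerically:
  x=-2.210: |R|=0.59336 <1
  x=-1.956: |R|=0.45665 <1
  x=-1.083: |R|=0.35007 <1
  x=-3.149: |R|=1.51237 >1
  x=-2.960: |R|=1.27505 >1
  x=-2.737: |R|=1.02897 >1
Interval (-2.7083, 0).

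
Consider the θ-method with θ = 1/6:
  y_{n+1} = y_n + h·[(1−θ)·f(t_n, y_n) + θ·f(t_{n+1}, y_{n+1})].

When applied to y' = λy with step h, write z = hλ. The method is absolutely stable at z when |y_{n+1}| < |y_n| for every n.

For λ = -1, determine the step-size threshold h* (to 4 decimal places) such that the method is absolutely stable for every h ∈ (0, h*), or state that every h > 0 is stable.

(-3.0000,0); λ=-1 ⇒ h* = (3)/1 = 3.0000.

Test eqn y'=λy, z=hλ:
  y_{n+1} = y_n + z·[5/6·y_n + 1/6·y_{n+1}] ⇒ (1 − 1/6z)y_{n+1} = (1 + 5/6z)y_n
  Hence R(z) = (1 + 5/6z)/(1 − 1/6z).

Need |R(x)|<1, x<0.
x=-1.7: |R|=0.3247
R=−1: 1+5/6x = −1+1/6x ⇒ -2/3x=2 ⇒ x=2/(-2/3)=-3.0000
Confirm numerically:
  x=-2.480: |R|=0.75472 <1
  x=-2.201: |R|=0.61029 <1
  x=-1.495: |R|=0.19680 <1
  x=-3.180: |R|=1.07843 >1
  x=-3.030: |R|=1.01329 >1
Interval (-3.0000, 0).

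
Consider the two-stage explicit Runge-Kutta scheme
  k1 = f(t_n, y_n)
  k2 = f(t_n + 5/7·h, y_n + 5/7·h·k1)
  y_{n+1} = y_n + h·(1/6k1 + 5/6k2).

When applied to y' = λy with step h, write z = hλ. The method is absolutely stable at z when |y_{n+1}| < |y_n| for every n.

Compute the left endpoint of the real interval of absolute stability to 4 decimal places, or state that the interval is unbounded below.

Test eqn y'=λy, z=hλ:
  k1=λy_n ⇒ h·k1=z·y_n;  k2=λ(1+5/7z)y_n ⇒ h·k2=z(1+5/7z)y_n
  y_{n+1}/y_n = 1 + 1/6z + 5/6z(1+5/7z) = 1 + z + 25/42z²
  so R(z) = 1 + z + 25/42z².

Need |R(x)|<1, x<0.
x=-0.89: |R|=0.5815
R=1: x+25/42x²=0 ⇒ x=−42/25=-1.6800; min R=1−1/(4·25/42)=0.5800>−1
Confirm numerically:
  x=-1.511: |R|=0.84800 <1
  x=-1.305: |R|=0.70871 <1
  x=-1.179: |R|=0.64841 <1
  x=-1.133: |R|=0.63110 <1
  x=-2.240: |R|=1.74667 >1
  x=-2.073: |R|=1.48493 >1
Interval (-1.6800, 0).

z* = -1.6800.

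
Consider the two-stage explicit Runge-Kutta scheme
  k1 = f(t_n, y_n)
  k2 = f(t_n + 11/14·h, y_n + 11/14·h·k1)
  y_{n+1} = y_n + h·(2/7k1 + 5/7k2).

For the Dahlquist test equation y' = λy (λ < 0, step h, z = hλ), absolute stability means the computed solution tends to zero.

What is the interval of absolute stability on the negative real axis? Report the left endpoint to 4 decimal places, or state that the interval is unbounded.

Set f=λy, z=hλ:
  k1=λy_n ⇒ h·k1=z·y_n;  k2=λ(1+11/14z)y_n ⇒ h·k2=z(1+11/14z)y_n
  y_{n+1}/y_n = 1 + 2/7z + 5/7z(1+11/14z) = 1 + z + 55/98z²
  so R(z) = 1 + z + 55/98z².

Need |R(x)|<1, x<0.
x=-0.62: |R|=0.5957
R=1: x+55/98x²=0 ⇒ x=−98/55=-1.7818; min R=1−1/(4·55/98)=0.5545>−1
Confirm numerically:
  x=-1.516: |R|=0.77384 <1
  x=-1.273: |R|=0.63648 <1
  x=-0.962: |R|=0.55738 <1
  x=-2.103: |R|=1.37908 >1
  x=-2.054: |R|=1.31376 >1
  x=-2.036: |R|=1.29044 >1
Stable set (-1.7818, 0).

z∈(-1.7818,0).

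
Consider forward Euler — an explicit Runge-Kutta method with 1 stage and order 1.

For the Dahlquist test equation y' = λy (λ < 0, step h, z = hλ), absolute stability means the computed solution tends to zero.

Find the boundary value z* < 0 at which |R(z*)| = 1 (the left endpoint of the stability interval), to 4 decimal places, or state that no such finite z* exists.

left endpoint -2.0000.

With y'=λy (z=hλ):
  order 1, 1-stage ⇒ R(z)=1+z
  (e.g. R(-0.4)=0.60000, |R|=0.60000)

Find x<0 with |R(x)|<1.
x=-0.4: |R|=0.6000
|R(-2.2)|=1.2000 |R(-2.09)|=1.0900 |R(-0.94)|=0.0600
Bisect:
  x_lo=-2.7418 |R|=1.7418  x_hi=-0.2090 |R|=0.7910
  mid=-1.47541 |R|=0.47541 →hi
  mid=-2.10861 |R|=1.10861 →lo
  mid=-1.79201 |R|=0.79201 →hi
  mid=-1.95031 |R|=0.95031 →hi
  mid=-2.02946 |R|=1.02946 →lo
  mid=-1.98988 |R|=0.98988 →hi
  mid=-2.00967 |R|=1.00967 →lo
  mid=-1.99978 |R|=0.99978 →hi
  ...
  [-2.00009,-1.99993] ⇒ x*=-2.0000
So |R|<1 on (-2.0000, 0).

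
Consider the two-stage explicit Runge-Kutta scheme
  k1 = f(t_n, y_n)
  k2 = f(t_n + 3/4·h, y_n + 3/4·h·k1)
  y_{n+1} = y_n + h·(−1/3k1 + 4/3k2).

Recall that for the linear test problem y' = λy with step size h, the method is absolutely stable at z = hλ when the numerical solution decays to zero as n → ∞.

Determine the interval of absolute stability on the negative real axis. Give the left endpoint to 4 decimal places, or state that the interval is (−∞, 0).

z∈(-1.0000,0).

With y'=λy (z=hλ):
  k1=λy_n ⇒ h·k1=z·y_n;  k2=λ(1+3/4z)y_n ⇒ h·k2=z(1+3/4z)y_n
  y_{n+1}/y_n = 1 − 1/3z + 4/3z(1+3/4z) = 1 + z + z²
  Hence R(z) = 1 + z + z².

Solve |R(x)|<1 on ℝ⁻.
x=-0.41: |R|=0.7581
R=1: x+1x²=0 ⇒ x=−1=-1.0000; min R=1−1/(4·1)=0.7500>−1
Confirm numerically:
  x=-0.977: |R|=0.97753 <1
  x=-0.610: |R|=0.76210 <1
  x=-0.477: |R|=0.75053 <1
  x=-1.549: |R|=1.85040 >1
  x=-1.363: |R|=1.49477 >1
Stable set (-1.0000, 0).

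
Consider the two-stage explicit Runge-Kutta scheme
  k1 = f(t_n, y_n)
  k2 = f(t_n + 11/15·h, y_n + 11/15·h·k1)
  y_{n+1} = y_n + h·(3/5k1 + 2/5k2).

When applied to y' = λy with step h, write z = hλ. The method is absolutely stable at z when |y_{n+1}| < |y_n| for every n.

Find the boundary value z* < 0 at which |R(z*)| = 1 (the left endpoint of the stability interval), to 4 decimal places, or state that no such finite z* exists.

left endpoint -3.4091.

Test eqn y'=λy, z=hλ:
  k1=λy_n ⇒ h·k1=z·y_n;  k2=λ(1+11/15z)y_n ⇒ h·k2=z(1+11/15z)y_n
  y_{n+1}/y_n = 1 + 3/5z + 2/5z(1+11/15z) = 1 + z + 22/75z²
  R(z) = 1 + z + 22/75z².

Solve |R(x)|<1 on ℝ⁻.
x=-0.31: |R|=0.7182
R=1: x+22/75x²=0 ⇒ x=−75/22=-3.4091; min R=1−1/(4·22/75)=0.1477>−1
Confirm numerically:
  x=-3.277: |R|=0.87303 <1
  x=-2.935: |R|=0.59184 <1
  x=-2.095: |R|=0.19245 <1
  x=-1.470: |R|=0.16386 <1
  x=-3.900: |R|=1.56160 >1
  x=-3.823: |R|=1.46416 >1
So |R|<1 on (-3.4091, 0).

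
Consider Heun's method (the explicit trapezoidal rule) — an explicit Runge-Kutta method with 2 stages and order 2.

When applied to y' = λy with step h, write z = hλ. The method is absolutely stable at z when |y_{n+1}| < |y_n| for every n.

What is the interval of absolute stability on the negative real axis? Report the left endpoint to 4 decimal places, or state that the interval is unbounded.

(-2.0000, 0).

On y'=λy, z=hλ:
  order 2, 2-stage ⇒ R(z)=1+z+z^2/2
  (e.g. R(-0.75)=0.53125, |R|=0.53125)

Solve |R(x)|<1 on ℝ⁻.
x=-0.75: |R|=0.5312
|R(-2.13)|=1.1384 |R(-1.91)|=0.9140 |R(-0.8)|=0.5200
Bisect:
  x_lo=-2.5837 |R|=1.7541  x_hi=-0.1853 |R|=0.8319
  mid=-1.38449 |R|=0.57392 →hi
  mid=-1.98411 |R|=0.98424 →hi
  mid=-2.28392 |R|=1.32423 →lo
  mid=-2.13402 |R|=1.14300 →lo
  mid=-2.05906 |R|=1.06081 →lo
  mid=-2.02159 |R|=1.02182 →lo
  mid=-2.00285 |R|=1.00285 →lo
  mid=-1.99348 |R|=0.99350 →hi
  ...
  [-2.00007,-1.99992] ⇒ x*=-2.0000
Interval (-2.0000, 0).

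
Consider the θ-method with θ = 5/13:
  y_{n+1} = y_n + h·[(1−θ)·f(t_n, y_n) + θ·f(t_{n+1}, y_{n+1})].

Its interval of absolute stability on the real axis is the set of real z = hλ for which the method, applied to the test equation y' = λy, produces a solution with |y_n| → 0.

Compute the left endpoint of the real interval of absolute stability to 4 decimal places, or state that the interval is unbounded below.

left endpoint -8.6667.

On y'=λy, z=hλ:
  y_{n+1} = y_n + z·[8/13·y_n + 5/13·y_{n+1}] ⇒ (1 − 5/13z)y_{n+1} = (1 + 8/13z)y_n
  so R(z) = (1 + 8/13z)/(1 − 5/13z).

Solve |R(x)|<1 on ℝ⁻.
x=-1.57: |R|=0.0211
R=−1: 1+8/13x = −1+5/13x ⇒ -3/13x=2 ⇒ x=2/(-3/13)=-8.6667
Confirm numerically:
  x=-8.628: |R|=0.99793 <1
  x=-8.339: |R|=0.98203 <1
  x=-6.034: |R|=0.81705 <1
  x=-4.588: |R|=0.65954 <1
  x=-9.250: |R|=1.02954 >1
  x=-8.881: |R|=1.01120 >1
  x=-8.697: |R|=1.00161 >1
Interval (-8.6667, 0).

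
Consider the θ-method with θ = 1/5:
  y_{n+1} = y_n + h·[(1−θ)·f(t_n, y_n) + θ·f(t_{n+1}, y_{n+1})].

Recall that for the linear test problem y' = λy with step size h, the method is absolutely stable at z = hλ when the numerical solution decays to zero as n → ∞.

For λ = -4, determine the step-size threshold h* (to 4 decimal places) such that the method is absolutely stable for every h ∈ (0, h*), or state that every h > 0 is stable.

(-3.3333,0); λ=-4 ⇒ h* = (10/3)/4 = 0.8333.

Set f=λy, z=hλ:
  y_{n+1} = y_n + z·[4/5·y_n + 1/5·y_{n+1}] ⇒ (1 − 1/5z)y_{n+1} = (1 + 4/5z)y_n
  R(z) = (1 + 4/5z)/(1 − 1/5z).

Boundary: |R(x)|=1, x<0.
x=-1.79: |R|=0.3181
R=−1: 1+4/5x = −1+1/5x ⇒ -3/5x=2 ⇒ x=2/(-3/5)=-3.3333
Confirm numerically:
  x=-2.431: |R|=0.63572 <1
  x=-2.293: |R|=0.57206 <1
  x=-1.834: |R|=0.34182 <1
  x=-3.737: |R|=1.13861 >1
  x=-3.613: |R|=1.09741 >1
  x=-3.567: |R|=1.08183 >1
Stable set (-3.3333, 0).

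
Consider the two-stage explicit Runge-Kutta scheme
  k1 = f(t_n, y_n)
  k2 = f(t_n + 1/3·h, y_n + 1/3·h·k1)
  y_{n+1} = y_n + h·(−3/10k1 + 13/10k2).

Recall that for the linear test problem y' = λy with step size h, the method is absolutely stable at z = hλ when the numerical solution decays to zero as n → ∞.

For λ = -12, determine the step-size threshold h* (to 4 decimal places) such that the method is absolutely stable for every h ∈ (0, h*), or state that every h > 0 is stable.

(-2.3077,0); λ=-12 ⇒ h* = (30/13)/12 = 0.1923.

Test eqn y'=λy, z=hλ:
  k1=λy_n ⇒ h·k1=z·y_n;  k2=λ(1+1/3z)y_n ⇒ h·k2=z(1+1/3z)y_n
  y_{n+1}/y_n = 1 − 3/10z + 13/10z(1+1/3z) = 1 + z + 13/30z²
  ⇒ R(z) = 1 + z + 13/30z².

Need |R(x)|<1, x<0.
x=-0.89: |R|=0.4532
R=1: x+13/30x²=0 ⇒ x=−30/13=-2.3077; min R=1−1/(4·13/30)=0.4231>−1
Confirm numerically:
  x=-2.222: |R|=0.91749 <1
  x=-2.008: |R|=0.73923 <1
  x=-1.661: |R|=0.53453 <1
  x=-1.265: |R|=0.42843 <1
  x=-2.833: |R|=1.64489 >1
  x=-2.590: |R|=1.31684 >1
Stable set (-2.3077, 0).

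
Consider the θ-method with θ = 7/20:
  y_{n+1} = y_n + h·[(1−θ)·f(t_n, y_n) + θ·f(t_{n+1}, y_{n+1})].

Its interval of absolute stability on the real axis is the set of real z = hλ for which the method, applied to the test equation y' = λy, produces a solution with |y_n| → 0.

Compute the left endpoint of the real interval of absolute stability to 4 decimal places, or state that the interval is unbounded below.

z* = -6.6667.

Set f=λy, z=hλ:
  y_{n+1} = y_n + z·[13/20·y_n + 7/20·y_{n+1}] ⇒ (1 − 7/20z)y_{n+1} = (1 + 13/20z)y_n
  Hence R(z) = (1 + 13/20z)/(1 − 7/20z).

Need |R(x)|<1, x<0.
x=-0.74: |R|=0.4122
R=−1: 1+13/20x = −1+7/20x ⇒ -3/10x=2 ⇒ x=2/(-3/10)=-6.6667
Confirm numerically:
  x=-5.063: |R|=0.82645 <1
  x=-3.048: |R|=0.47474 <1
  x=-2.985: |R|=0.45984 <1
  x=-7.152: |R|=1.04156 >1
  x=-6.998: |R|=1.02882 >1
  x=-6.818: |R|=1.01341 >1
Stable set (-6.6667, 0).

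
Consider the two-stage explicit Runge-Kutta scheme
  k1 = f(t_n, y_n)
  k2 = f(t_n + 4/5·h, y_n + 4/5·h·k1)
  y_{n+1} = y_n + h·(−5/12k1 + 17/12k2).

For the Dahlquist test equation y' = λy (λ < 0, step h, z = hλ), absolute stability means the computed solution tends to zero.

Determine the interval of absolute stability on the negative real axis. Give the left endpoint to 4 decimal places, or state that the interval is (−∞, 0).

z∈(-0.8824,0).

Set f=λy, z=hλ:
  k1=λy_n ⇒ h·k1=z·y_n;  k2=λ(1+4/5z)y_n ⇒ h·k2=z(1+4/5z)y_n
  y_{n+1}/y_n = 1 − 5/12z + 17/12z(1+4/5z) = 1 + z + 17/15z²
  Hence R(z) = 1 + z + 17/15z².

Find x<0 with |R(x)|<1.
x=-1.5: |R|=2.0500
R=1: x+17/15x²=0 ⇒ x=−15/17=-0.8824; min R=1−1/(4·17/15)=0.7794>−1
Confirm numerically:
  x=-0.647: |R|=0.82742 <1
  x=-0.622: |R|=0.81647 <1
  x=-0.577: |R|=0.80032 <1
  x=-0.516: |R|=0.78576 <1
  x=-1.394: |R|=1.80833 >1
  x=-1.278: |R|=1.57306 >1
  x=-0.998: |R|=1.13080 >1
So |R|<1 on (-0.8824, 0).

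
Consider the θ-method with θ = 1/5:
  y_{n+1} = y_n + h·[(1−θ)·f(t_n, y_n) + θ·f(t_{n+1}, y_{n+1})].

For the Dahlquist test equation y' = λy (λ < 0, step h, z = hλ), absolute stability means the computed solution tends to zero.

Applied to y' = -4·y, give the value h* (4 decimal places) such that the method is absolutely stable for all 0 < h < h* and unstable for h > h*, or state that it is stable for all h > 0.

On y'=λy, z=hλ:
  y_{n+1} = y_n + z·[4/5·y_n + 1/5·y_{n+1}] ⇒ (1 − 1/5z)y_{n+1} = (1 + 4/5z)y_n
  Hence R(z) = (1 + 4/5z)/(1 − 1/5z).

Boundary: |R(x)|=1, x<0.
x=-1.58: |R|=0.2006
R=−1: 1+4/5x = −1+1/5x ⇒ -3/5x=2 ⇒ x=2/(-3/5)=-3.3333
Confirm numerically:
  x=-3.202: |R|=0.95196 <1
  x=-3.003: |R|=0.87617 <1
  x=-2.869: |R|=0.82298 <1
  x=-3.745: |R|=1.14122 >1
  x=-3.665: |R|=1.11483 >1
Stable set (-3.3333, 0).

(-3.3333,0); λ=-4 ⇒ h* = (10/3)/4 = 0.8333.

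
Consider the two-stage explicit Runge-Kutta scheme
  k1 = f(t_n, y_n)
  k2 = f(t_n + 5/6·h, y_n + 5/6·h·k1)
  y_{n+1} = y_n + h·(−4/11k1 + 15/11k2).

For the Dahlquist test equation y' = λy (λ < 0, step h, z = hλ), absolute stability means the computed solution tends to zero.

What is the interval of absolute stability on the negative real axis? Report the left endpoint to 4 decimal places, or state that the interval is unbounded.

Test eqn y'=λy, z=hλ:
  k1=λy_n ⇒ h·k1=z·y_n;  k2=λ(1+5/6z)y_n ⇒ h·k2=z(1+5/6z)y_n
  y_{n+1}/y_n = 1 − 4/11z + 15/11z(1+5/6z) = 1 + z + 25/22z²
  so R(z) = 1 + z + 25/22z².

Need |R(x)|<1, x<0.
x=-1.68: |R|=2.5273
R=1: x+25/22x²=0 ⇒ x=−22/25=-0.8800; min R=1−1/(4·25/22)=0.7800>−1
Confirm numerically:
  x=-0.722: |R|=0.87037 <1
  x=-0.453: |R|=0.78019 <1
  x=-0.429: |R|=0.78014 <1
  x=-1.424: |R|=1.88029 >1
  x=-0.956: |R|=1.08256 >1
Stable set (-0.8800, 0).

z∈(-0.8800,0).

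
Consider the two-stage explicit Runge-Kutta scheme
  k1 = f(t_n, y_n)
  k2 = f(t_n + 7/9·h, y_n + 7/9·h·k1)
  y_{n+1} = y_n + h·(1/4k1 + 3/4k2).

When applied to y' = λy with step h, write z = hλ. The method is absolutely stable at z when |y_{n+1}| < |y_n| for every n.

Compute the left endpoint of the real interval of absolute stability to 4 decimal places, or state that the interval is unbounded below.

Test eqn y'=λy, z=hλ:
  k1=λy_n ⇒ h·k1=z·y_n;  k2=λ(1+7/9z)y_n ⇒ h·k2=z(1+7/9z)y_n
  y_{n+1}/y_n = 1 + 1/4z + 3/4z(1+7/9z) = 1 + z + 7/12z²
  ⇒ R(z) = 1 + z + 7/12z².

Find x<0 with |R(x)|<1.
x=-0.69: |R|=0.5877
R=1: x+7/12x²=0 ⇒ x=−12/7=-1.7143; min R=1−1/(4·7/12)=0.5714>−1
Confirm numerically:
  x=-0.978: |R|=0.57995 <1
  x=-0.957: |R|=0.57725 <1
  x=-0.800: |R|=0.57333 <1
  x=-0.781: |R|=0.57481 <1
  x=-2.076: |R|=1.43804 >1
  x=-1.766: |R|=1.05327 >1
Stable set (-1.7143, 0).

z* = -1.7143.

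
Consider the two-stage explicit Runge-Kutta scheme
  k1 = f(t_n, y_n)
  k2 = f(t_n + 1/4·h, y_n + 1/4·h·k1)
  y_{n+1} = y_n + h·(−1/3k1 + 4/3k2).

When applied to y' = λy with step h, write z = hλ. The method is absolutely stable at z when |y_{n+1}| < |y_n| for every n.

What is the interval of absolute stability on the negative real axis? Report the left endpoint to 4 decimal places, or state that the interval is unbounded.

z∈(-3.0000,0).

Set f=λy, z=hλ:
  k1=λy_n ⇒ h·k1=z·y_n;  k2=λ(1+1/4z)y_n ⇒ h·k2=z(1+1/4z)y_n
  y_{n+1}/y_n = 1 − 1/3z + 4/3z(1+1/4z) = 1 + z + 1/3z²
  so R(z) = 1 + z + 1/3z².

Boundary: |R(x)|=1, x<0.
x=-1.07: |R|=0.3116
R=1: x+1/3x²=0 ⇒ x=−3=-3.0000; min R=1−1/(4·1/3)=0.2500>−1
Confirm numerically:
  x=-2.435: |R|=0.54141 <1
  x=-2.251: |R|=0.43800 <1
  x=-1.254: |R|=0.27017 <1
  x=-3.541: |R|=1.63856 >1
  x=-3.405: |R|=1.45967 >1
  x=-3.260: |R|=1.28253 >1
Interval (-3.0000, 0).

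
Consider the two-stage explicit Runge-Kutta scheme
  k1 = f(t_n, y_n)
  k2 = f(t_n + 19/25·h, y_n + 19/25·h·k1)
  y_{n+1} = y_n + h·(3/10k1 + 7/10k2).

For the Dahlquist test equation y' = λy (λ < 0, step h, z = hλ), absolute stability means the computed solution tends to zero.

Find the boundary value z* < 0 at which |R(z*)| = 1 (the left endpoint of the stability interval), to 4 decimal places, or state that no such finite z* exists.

left endpoint -1.8797.

Test eqn y'=λy, z=hλ:
  k1=λy_n ⇒ h·k1=z·y_n;  k2=λ(1+19/25z)y_n ⇒ h·k2=z(1+19/25z)y_n
  y_{n+1}/y_n = 1 + 3/10z + 7/10z(1+19/25z) = 1 + z + 133/250z²
  so R(z) = 1 + z + 133/250z².

Need |R(x)|<1, x<0.
x=-1.28: |R|=0.5916
R=1: x+133/250x²=0 ⇒ x=−250/133=-1.8797; min R=1−1/(4·133/250)=0.5301>−1
Confirm numerically:
  x=-1.440: |R|=0.66316 <1
  x=-1.190: |R|=0.56337 <1
  x=-1.058: |R|=0.53750 <1
  x=-1.036: |R|=0.53499 <1
  x=-2.447: |R|=1.73851 >1
  x=-2.293: |R|=1.50418 >1
  x=-1.981: |R|=1.10676 >1
Stable set (-1.8797, 0).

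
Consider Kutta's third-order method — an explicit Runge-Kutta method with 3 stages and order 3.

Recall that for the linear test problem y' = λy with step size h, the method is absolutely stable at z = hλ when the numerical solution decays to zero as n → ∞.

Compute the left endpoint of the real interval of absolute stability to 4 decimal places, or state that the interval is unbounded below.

left endpoint -2.5127.

With y'=λy (z=hλ):
  order 3, 3-stage ⇒ R(z)=1+z+z^2/2+z^3/6
  (e.g. R(-0.76)=0.45564, |R|=0.45564)

Boundary: |R(x)|=1, x<0.
x=-0.76: |R|=0.4556
|R(-1.44)|=0.0991 |R(-0.94)|=0.3634 |R(-0.58)|=0.5557
Bisect:
  x_lo=-3.3765 |R|=3.0918  x_hi=-0.0567 |R|=0.9449
  mid=-1.71659 |R|=0.08629 →hi
  mid=-2.54653 |R|=1.05642 →lo
  mid=-2.13156 |R|=0.47393 →hi
  mid=-2.33905 |R|=0.73635 →hi
  mid=-2.44279 |R|=0.88862 →hi
  mid=-2.49466 |R|=0.97051 →hi
  mid=-2.52060 |R|=1.01296 →lo
  mid=-2.50763 |R|=0.99161 →hi
  mid=-2.51411 |R|=1.00225 →lo
  mid=-2.51087 |R|=0.99692 →hi
  ...
  [-2.51290,-2.51270] ⇒ x*=-2.5127
So |R|<1 on (-2.5127, 0).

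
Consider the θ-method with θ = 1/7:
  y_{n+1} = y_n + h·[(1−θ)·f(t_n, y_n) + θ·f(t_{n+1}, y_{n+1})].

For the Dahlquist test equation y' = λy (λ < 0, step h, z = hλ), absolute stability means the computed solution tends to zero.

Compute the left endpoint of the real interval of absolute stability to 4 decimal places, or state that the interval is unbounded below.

z* = -2.8000.

With y'=λy (z=hλ):
  y_{n+1} = y_n + z·[6/7·y_n + 1/7·y_{n+1}] ⇒ (1 − 1/7z)y_{n+1} = (1 + 6/7z)y_n
  R(z) = (1 + 6/7z)/(1 − 1/7z).

Solve |R(x)|<1 on ℝ⁻.
x=-1.09: |R|=0.0569
R=−1: 1+6/7x = −1+1/7x ⇒ -5/7x=2 ⇒ x=2/(-5/7)=-2.8000
Confirm numerically:
  x=-2.026: |R|=0.57124 <1
  x=-1.704: |R|=0.37040 <1
  x=-1.251: |R|=0.06133 <1
  x=-1.143: |R|=0.01744 <1
  x=-3.198: |R|=1.19514 >1
  x=-3.031: |R|=1.11514 >1
Stable set (-2.8000, 0).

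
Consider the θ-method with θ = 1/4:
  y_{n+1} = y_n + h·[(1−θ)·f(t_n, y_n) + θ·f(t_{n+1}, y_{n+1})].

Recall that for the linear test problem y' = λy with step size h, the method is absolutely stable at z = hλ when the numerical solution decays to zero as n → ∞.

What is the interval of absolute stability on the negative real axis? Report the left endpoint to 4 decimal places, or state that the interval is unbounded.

z∈(-4.0000,0).

Test eqn y'=λy, z=hλ:
  y_{n+1} = y_n + z·[3/4·y_n + 1/4·y_{n+1}] ⇒ (1 − 1/4z)y_{n+1} = (1 + 3/4z)y_n
  so R(z) = (1 + 3/4z)/(1 − 1/4z).

Need |R(x)|<1, x<0.
x=-0.37: |R|=0.6613
R=−1: 1+3/4x = −1+1/4x ⇒ -1/2x=2 ⇒ x=2/(-1/2)=-4.0000
Confirm numerically:
  x=-1.967: |R|=0.31859 <1
  x=-1.912: |R|=0.29364 <1
  x=-1.612: |R|=0.14897 <1
  x=-4.264: |R|=1.06389 >1
  x=-4.101: |R|=1.02494 >1
Interval (-4.0000, 0).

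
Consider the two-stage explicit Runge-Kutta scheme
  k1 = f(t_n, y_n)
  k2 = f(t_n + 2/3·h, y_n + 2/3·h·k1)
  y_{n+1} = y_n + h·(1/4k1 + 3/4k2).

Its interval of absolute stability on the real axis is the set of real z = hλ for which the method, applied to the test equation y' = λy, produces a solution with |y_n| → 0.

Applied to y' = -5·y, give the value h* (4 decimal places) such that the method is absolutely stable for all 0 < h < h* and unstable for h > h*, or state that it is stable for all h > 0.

With y'=λy (z=hλ):
  k1=λy_n ⇒ h·k1=z·y_n;  k2=λ(1+2/3z)y_n ⇒ h·k2=z(1+2/3z)y_n
  y_{n+1}/y_n = 1 + 1/4z + 3/4z(1+2/3z) = 1 + z + 1/2z²
  ⇒ R(z) = 1 + z + 1/2z².

Boundary: |R(x)|=1, x<0.
x=-0.96: |R|=0.5008
R=1: x+1/2x²=0 ⇒ x=−2=-2.0000; min R=1−1/(4·1/2)=0.5000>−1
Confirm numerically:
  x=-1.724: |R|=0.76209 <1
  x=-1.394: |R|=0.57762 <1
  x=-0.963: |R|=0.50068 <1
  x=-2.401: |R|=1.48140 >1
  x=-2.297: |R|=1.34110 >1
  x=-2.086: |R|=1.08970 >1
Stable set (-2.0000, 0).

(-2.0000,0); λ=-5 ⇒ h* = (2)/5 = 0.4000.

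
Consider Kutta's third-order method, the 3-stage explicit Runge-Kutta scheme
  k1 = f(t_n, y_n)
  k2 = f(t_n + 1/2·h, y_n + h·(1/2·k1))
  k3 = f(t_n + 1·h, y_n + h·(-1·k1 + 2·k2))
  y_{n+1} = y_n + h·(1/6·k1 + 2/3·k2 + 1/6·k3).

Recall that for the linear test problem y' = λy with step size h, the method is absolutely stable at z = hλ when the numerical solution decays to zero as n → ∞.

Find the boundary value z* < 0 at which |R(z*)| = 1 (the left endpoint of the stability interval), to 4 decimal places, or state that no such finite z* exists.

On y'=λy, z=hλ:
  order 3, 3-stage ⇒ R(z)=1+z+z^2/2+z^3/6
  (e.g. R(-1.25)=0.20573, |R|=0.20573)

Find x<0 with |R(x)|<1.
x=-1.25: |R|=0.2057
|R(-2.25)|=0.6172 |R(-0.8)|=0.4347 |R(-0.76)|=0.4556
Bisect:
  x_lo=-3.1926 |R|=2.5198  x_hi=-0.2734 |R|=0.7606
  mid=-1.73297 |R|=0.09878 →hi
  mid=-2.46278 |R|=0.91972 →hi
  mid=-2.82769 |R|=1.59806 →lo
  mid=-2.64523 |R|=1.23150 →lo
  mid=-2.55401 |R|=1.06914 →lo
  mid=-2.50839 |R|=0.99286 →hi
  mid=-2.53120 |R|=1.03060 →lo
  mid=-2.51980 |R|=1.01163 →lo
  mid=-2.51410 |R|=1.00222 →lo
  ...
  [-2.51285,-2.51267] ⇒ x*=-2.5127
Stable set (-2.5127, 0).

z* = -2.5127.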